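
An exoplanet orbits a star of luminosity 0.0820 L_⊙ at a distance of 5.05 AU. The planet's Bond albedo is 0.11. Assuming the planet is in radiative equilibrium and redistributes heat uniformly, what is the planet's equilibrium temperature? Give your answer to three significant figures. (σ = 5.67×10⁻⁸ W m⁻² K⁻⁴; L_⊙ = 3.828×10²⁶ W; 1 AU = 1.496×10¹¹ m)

T_eq ≈ 64.4 K

d = 5.05 AU = 7.55×10¹¹ m.
L = 0.0820 × 3.828×10²⁶ = 3.14×10²⁵ W.
Flux: S = L/(4πd²) = 3.14×10²⁵/(4π×(7.55×10¹¹)²) = 4.38 W m⁻².
Energy balance: absorbed = emitted ⇒ πR²·S(1−A) = 4πR²·σT_eq⁴, so T_eq⁴ = S(1−A)/(4σ).
T_eq = [4.38 × 0.89 / (4 × 5.67×10⁻⁸)]^(1/4) = (1.72×10⁷)^(1/4) = 64.4 K.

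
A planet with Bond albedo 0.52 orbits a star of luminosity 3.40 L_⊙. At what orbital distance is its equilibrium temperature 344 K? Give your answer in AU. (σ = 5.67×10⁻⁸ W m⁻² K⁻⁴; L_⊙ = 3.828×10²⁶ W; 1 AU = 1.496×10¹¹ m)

L = 3.40 × 3.828×10²⁶ = 1.30×10²⁷ W.
From T_eq⁴ = L(1−A)/(16πσd²): d = √[L(1−A)/(16πσT_eq⁴)].
d = √[1.30×10²⁷ × 0.48 / (16π × 5.67×10⁻⁸ × (344)⁴)] = 1.25×10¹¹ m = 0.836 AU.

d ≈ 0.836 AU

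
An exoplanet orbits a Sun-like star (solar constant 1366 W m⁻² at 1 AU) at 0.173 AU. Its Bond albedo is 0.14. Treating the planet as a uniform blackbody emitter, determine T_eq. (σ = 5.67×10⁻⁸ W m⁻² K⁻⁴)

T_eq ≈ 645 K

Flux at 0.173 AU: S = 1366/0.173² = 4.56×10⁴ W m⁻².
Energy balance: absorbed = emitted ⇒ πR²·S(1−A) = 4πR²·σT_eq⁴, so T_eq⁴ = S(1−A)/(4σ).
T_eq = [4.56×10⁴ × 0.86 / (4 × 5.67×10⁻⁸)]^(1/4) = (1.73×10¹¹)^(1/4) = 645 K.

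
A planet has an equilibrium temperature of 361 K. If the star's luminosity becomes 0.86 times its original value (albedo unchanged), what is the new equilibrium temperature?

T_eq ≈ 348 K

T_eq ∝ L^(1/4) · d^(−1/2).
T′ = 361 × 0.86^(1/4) = 348 K.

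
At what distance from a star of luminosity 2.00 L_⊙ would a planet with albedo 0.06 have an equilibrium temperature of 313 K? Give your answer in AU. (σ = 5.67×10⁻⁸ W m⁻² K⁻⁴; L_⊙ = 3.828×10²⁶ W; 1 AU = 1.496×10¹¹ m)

L = 2.00 × 3.828×10²⁶ = 7.66×10²⁶ W.
From T_eq⁴ = L(1−A)/(16πσd²): d = √[L(1−A)/(16πσT_eq⁴)].
d = √[7.66×10²⁶ × 0.94 / (16π × 5.67×10⁻⁸ × (313)⁴)] = 1.62×10¹¹ m = 1.08 AU.

d ≈ 1.08 AU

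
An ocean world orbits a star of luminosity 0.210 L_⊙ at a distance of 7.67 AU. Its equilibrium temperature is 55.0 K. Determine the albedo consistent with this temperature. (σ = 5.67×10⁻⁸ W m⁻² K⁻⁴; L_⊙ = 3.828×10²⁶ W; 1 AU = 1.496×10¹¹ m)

A ≈ 0.57

d = 7.67 AU = 1.15×10¹² m.
L = 0.210 × 3.828×10²⁶ = 8.04×10²⁵ W.
Flux: S = L/(4πd²) = 8.04×10²⁵/(4π×(1.15×10¹²)²) = 4.86 W m⁻².
From T_eq⁴ = S(1−A)/(4σ): 1−A = 4σT_eq⁴/S.
1−A = 4 × 5.67×10⁻⁸ × (55.0)⁴ / 4.86 = 0.427.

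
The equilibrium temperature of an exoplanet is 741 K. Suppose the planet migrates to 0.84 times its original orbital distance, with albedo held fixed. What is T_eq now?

T_eq ∝ L^(1/4) · d^(−1/2).
T′ = 741 / 0.84^(1/2) = 808 K.

T_eq ≈ 808 K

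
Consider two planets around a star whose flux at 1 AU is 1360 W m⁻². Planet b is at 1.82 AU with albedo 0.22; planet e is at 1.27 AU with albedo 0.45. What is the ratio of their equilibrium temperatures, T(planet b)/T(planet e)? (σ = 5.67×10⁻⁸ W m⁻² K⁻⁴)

T_eq = [S₀(1−A)/(4σd²)]^(1/4), so T ∝ (1−A)^(1/4) / √d.
T₁ = [1360×0.78/(4×5.67×10⁻⁸×1.82²)]^(1/4) = 193.85 K.
T₂ = [1360×0.55/(4×5.67×10⁻⁸×1.27²)]^(1/4) = 212.65 K.

T₁/T₂ ≈ 0.912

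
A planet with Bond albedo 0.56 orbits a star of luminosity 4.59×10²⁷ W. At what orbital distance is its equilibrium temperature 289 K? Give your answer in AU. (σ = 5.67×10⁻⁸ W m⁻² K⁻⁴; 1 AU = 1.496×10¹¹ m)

From T_eq⁴ = L(1−A)/(16πσd²): d = √[L(1−A)/(16πσT_eq⁴)].
d = √[4.59×10²⁷ × 0.44 / (16π × 5.67×10⁻⁸ × (289)⁴)] = 3.19×10¹¹ m = 2.13 AU.

d ≈ 2.13 AU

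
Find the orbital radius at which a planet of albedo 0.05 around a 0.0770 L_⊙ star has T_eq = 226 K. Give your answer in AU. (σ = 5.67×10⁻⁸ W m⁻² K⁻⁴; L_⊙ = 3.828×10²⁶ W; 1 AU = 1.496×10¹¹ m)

L = 0.0770 × 3.828×10²⁶ = 2.95×10²⁵ W.
From T_eq⁴ = L(1−A)/(16πσd²): d = √[L(1−A)/(16πσT_eq⁴)].
d = √[2.95×10²⁵ × 0.95 / (16π × 5.67×10⁻⁸ × (226)⁴)] = 6.14×10¹⁰ m = 0.410 AU.

d ≈ 0.410 AU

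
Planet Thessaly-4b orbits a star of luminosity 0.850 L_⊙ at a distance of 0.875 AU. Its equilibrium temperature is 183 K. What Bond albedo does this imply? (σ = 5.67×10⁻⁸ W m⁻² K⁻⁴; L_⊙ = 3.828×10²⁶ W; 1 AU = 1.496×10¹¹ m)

A ≈ 0.83

d = 0.875 AU = 1.31×10¹¹ m.
L = 0.850 × 3.828×10²⁶ = 3.25×10²⁶ W.
Flux: S = L/(4πd²) = 3.25×10²⁶/(4π×(1.31×10¹¹)²) = 1510 W m⁻².
From T_eq⁴ = S(1−A)/(4σ): 1−A = 4σT_eq⁴/S.
1−A = 4 × 5.67×10⁻⁸ × (183)⁴ / 1510 = 0.168.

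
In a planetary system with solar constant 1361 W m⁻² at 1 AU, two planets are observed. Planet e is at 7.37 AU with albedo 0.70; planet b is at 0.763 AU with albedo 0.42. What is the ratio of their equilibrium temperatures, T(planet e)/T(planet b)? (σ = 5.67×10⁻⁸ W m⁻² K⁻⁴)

T₁/T₂ ≈ 0.273

T_eq = [S₀(1−A)/(4σd²)]^(1/4), so T ∝ (1−A)^(1/4) / √d.
T₁ = [1361×0.30/(4×5.67×10⁻⁸×7.37²)]^(1/4) = 75.88 K.
T₂ = [1361×0.58/(4×5.67×10⁻⁸×0.763²)]^(1/4) = 278.07 K.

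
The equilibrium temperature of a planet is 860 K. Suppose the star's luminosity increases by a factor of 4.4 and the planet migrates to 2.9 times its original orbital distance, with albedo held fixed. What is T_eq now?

T_eq ≈ 731 K

T_eq ∝ L^(1/4) · d^(−1/2).
T′ = 860 × 4.4^(1/4) / 2.9^(1/2) = 731 K.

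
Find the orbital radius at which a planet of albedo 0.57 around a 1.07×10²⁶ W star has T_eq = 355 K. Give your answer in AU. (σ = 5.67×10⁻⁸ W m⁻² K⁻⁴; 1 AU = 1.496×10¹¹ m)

d ≈ 0.213 AU

From T_eq⁴ = L(1−A)/(16πσd²): d = √[L(1−A)/(16πσT_eq⁴)].
d = √[1.07×10²⁶ × 0.43 / (16π × 5.67×10⁻⁸ × (355)⁴)] = 3.19×10¹⁰ m = 0.213 AU.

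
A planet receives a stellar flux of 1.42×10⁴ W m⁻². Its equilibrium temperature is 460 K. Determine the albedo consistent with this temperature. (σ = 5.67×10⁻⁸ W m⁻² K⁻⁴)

From T_eq⁴ = S(1−A)/(4σ): 1−A = 4σT_eq⁴/S.
1−A = 4 × 5.67×10⁻⁸ × (460)⁴ / 1.42×10⁴ = 0.715.

A ≈ 0.28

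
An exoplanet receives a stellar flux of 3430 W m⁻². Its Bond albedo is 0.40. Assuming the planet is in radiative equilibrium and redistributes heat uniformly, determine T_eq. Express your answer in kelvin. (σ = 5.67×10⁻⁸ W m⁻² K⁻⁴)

Energy balance: absorbed = emitted ⇒ πR²·S(1−A) = 4πR²·σT_eq⁴, so T_eq⁴ = S(1−A)/(4σ).
T_eq = [3430 × 0.60 / (4 × 5.67×10⁻⁸)]^(1/4) = (9.07×10⁹)^(1/4) = 309 K.

T_eq ≈ 309 K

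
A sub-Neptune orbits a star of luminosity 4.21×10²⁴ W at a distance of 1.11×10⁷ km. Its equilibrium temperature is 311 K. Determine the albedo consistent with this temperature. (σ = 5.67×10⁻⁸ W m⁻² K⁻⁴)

A ≈ 0.22

d = 1.11×10⁷ km = 1.11×10¹⁰ m.
Flux: S = L/(4πd²) = 4.21×10²⁴/(4π×(1.11×10¹⁰)²) = 2720 W m⁻².
From T_eq⁴ = S(1−A)/(4σ): 1−A = 4σT_eq⁴/S.
1−A = 4 × 5.67×10⁻⁸ × (311)⁴ / 2720 = 0.780.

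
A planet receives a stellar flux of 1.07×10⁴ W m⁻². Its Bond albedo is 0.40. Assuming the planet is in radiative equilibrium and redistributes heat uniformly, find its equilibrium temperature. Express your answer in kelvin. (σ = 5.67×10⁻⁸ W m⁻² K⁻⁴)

T_eq ≈ 410 K

Energy balance: absorbed = emitted ⇒ πR²·S(1−A) = 4πR²·σT_eq⁴, so T_eq⁴ = S(1−A)/(4σ).
T_eq = [1.07×10⁴ × 0.60 / (4 × 5.67×10⁻⁸)]^(1/4) = (2.83×10¹⁰)^(1/4) = 410 K.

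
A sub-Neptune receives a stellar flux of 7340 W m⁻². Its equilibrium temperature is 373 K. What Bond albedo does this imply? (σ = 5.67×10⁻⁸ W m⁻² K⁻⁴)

From T_eq⁴ = S(1−A)/(4σ): 1−A = 4σT_eq⁴/S.
1−A = 4 × 5.67×10⁻⁸ × (373)⁴ / 7340 = 0.598.

A ≈ 0.40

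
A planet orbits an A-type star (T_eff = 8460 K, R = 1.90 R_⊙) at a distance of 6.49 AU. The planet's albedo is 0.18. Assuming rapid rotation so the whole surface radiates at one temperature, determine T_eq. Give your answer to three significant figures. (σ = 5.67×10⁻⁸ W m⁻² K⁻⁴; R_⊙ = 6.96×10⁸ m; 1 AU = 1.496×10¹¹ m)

R_⋆ = 1.90 × 6.96×10⁸ = 1.32×10⁹ m.
d = 6.49 AU = 9.71×10¹¹ m.
L = 4πR_⋆²σT_⋆⁴ = 4π(1.32×10⁹)² × 5.67×10⁻⁸ × (8460)⁴ = 6.38×10²⁷ W.
S = L/(4πd²) = 539 W m⁻².
Energy balance: absorbed = emitted ⇒ πR²·S(1−A) = 4πR²·σT_eq⁴, so T_eq⁴ = S(1−A)/(4σ).
T_eq = [539 × 0.82 / (4 × 5.67×10⁻⁸)]^(1/4) = (1.95×10⁹)^(1/4) = 210 K.

T_eq ≈ 210 K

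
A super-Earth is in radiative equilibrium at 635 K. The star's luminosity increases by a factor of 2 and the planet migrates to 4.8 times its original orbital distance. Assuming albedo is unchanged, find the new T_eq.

T_eq ≈ 345 K

T_eq ∝ L^(1/4) · d^(−1/2).
T′ = 635 × 2^(1/4) / 4.8^(1/2) = 345 K.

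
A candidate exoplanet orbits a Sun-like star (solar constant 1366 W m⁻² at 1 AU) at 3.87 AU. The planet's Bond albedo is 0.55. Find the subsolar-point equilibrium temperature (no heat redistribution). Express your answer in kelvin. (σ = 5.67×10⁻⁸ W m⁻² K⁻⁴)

T_ss ≈ 164 K

Flux at 3.87 AU: S = 1366/3.87² = 91.2 W m⁻².
At the subsolar point the surface absorbs S(1−A) and emits σT⁴ per unit area — no factor of 4, since only the local patch is in balance.
T = [91.2 × 0.45 / 5.67×10⁻⁸]^(1/4) = (7.24×10⁸)^(1/4) = 164 K.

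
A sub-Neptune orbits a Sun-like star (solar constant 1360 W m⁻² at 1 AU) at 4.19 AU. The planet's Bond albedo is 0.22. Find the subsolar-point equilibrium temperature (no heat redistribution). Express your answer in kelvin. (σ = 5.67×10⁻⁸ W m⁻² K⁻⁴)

T_ss ≈ 181 K

Flux at 4.19 AU: S = 1360/4.19² = 77.5 W m⁻².
At the subsolar point the surface absorbs S(1−A) and emits σT⁴ per unit area — no factor of 4, since only the local patch is in balance.
T = [77.5 × 0.78 / 5.67×10⁻⁸]^(1/4) = (1.07×10⁹)^(1/4) = 181 K.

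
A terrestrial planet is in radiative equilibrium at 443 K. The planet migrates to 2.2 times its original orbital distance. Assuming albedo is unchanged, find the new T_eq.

T_eq ≈ 299 K

T_eq ∝ L^(1/4) · d^(−1/2).
T′ = 443 / 2.2^(1/2) = 299 K.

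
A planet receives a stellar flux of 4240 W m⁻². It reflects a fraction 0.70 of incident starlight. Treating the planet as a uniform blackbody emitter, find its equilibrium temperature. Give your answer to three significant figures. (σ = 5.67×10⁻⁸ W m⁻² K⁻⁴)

Energy balance: absorbed = emitted ⇒ πR²·S(1−A) = 4πR²·σT_eq⁴, so T_eq⁴ = S(1−A)/(4σ).
T_eq = [4240 × 0.30 / (4 × 5.67×10⁻⁸)]^(1/4) = (5.61×10⁹)^(1/4) = 274 K.

T_eq ≈ 274 K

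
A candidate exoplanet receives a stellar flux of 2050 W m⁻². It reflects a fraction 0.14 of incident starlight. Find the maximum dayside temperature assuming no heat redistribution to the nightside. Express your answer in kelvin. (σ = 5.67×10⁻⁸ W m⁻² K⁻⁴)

With no redistribution each surface element balances locally: S(1−A) = σT⁴.
T = [2050 × 0.86 / 5.67×10⁻⁸]^(1/4) = (3.11×10¹⁰)^(1/4) = 420 K.

T_ss ≈ 420 K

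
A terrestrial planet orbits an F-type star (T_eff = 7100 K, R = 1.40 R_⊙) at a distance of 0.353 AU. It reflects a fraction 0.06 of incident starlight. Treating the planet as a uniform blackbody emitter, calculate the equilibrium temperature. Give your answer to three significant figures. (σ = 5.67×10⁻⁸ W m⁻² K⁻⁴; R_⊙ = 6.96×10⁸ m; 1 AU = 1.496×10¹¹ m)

T_eq ≈ 671 K

R_⋆ = 1.40 × 6.96×10⁸ = 9.74×10⁸ m.
d = 0.353 AU = 5.28×10¹⁰ m.
L = 4πR_⋆²σT_⋆⁴ = 4π(9.74×10⁸)² × 5.67×10⁻⁸ × (7100)⁴ = 1.72×10²⁷ W.
S = L/(4πd²) = 4.91×10⁴ W m⁻².
Energy balance: absorbed = emitted ⇒ πR²·S(1−A) = 4πR²·σT_eq⁴, so T_eq⁴ = S(1−A)/(4σ).
T_eq = [4.91×10⁴ × 0.94 / (4 × 5.67×10⁻⁸)]^(1/4) = (2.03×10¹¹)^(1/4) = 671 K.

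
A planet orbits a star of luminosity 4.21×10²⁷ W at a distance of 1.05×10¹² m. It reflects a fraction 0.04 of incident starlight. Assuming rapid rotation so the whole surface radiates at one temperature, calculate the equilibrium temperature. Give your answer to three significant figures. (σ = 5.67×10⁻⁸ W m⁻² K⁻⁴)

Flux: S = L/(4πd²) = 4.21×10²⁷/(4π×(1.05×10¹²)²) = 304 W m⁻².
Energy balance: absorbed = emitted ⇒ πR²·S(1−A) = 4πR²·σT_eq⁴, so T_eq⁴ = S(1−A)/(4σ).
T_eq = [304 × 0.96 / (4 × 5.67×10⁻⁸)]^(1/4) = (1.29×10⁹)^(1/4) = 189 K.

T_eq ≈ 189 K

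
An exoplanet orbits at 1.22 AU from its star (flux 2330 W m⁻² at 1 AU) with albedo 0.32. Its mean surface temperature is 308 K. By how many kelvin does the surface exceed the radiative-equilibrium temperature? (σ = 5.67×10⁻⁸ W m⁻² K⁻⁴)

ΔT ≈ 46.3 K

S = 2330/1.22² = 1565 W m⁻².
T_eq = [S(1−A)/(4σ)]^(1/4) = [1565×0.68/(4×5.67×10⁻⁸)]^(1/4) = 261.7 K.
ΔT = T_surf − T_eq = 308 − 261.7.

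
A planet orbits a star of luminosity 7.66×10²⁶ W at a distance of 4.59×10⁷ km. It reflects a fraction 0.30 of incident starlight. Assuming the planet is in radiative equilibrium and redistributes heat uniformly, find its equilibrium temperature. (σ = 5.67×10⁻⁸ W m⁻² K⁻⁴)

d = 4.59×10⁷ km = 4.59×10¹⁰ m.
Flux: S = L/(4πd²) = 7.66×10²⁶/(4π×(4.59×10¹⁰)²) = 2.89×10⁴ W m⁻².
Energy balance: absorbed = emitted ⇒ πR²·S(1−A) = 4πR²·σT_eq⁴, so T_eq⁴ = S(1−A)/(4σ).
T_eq = [2.89×10⁴ × 0.70 / (4 × 5.67×10⁻⁸)]^(1/4) = (8.93×10¹⁰)^(1/4) = 547 K.

T_eq ≈ 547 K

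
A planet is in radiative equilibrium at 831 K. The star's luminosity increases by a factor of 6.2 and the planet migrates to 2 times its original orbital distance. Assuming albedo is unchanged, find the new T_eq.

T_eq ∝ L^(1/4) · d^(−1/2).
T′ = 831 × 6.2^(1/4) / 2^(1/2) = 927 K.

T_eq ≈ 927 K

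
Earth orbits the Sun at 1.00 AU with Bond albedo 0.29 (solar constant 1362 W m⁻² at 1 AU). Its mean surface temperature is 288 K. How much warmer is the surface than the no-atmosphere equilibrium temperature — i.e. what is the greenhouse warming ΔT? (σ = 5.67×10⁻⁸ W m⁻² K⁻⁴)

S = 1362/1.00² = 1362 W m⁻².
T_eq = [S(1−A)/(4σ)]^(1/4) = [1362×0.71/(4×5.67×10⁻⁸)]^(1/4) = 255.5 K.
ΔT = T_surf − T_eq = 288 − 255.5.

ΔT ≈ 32.5 K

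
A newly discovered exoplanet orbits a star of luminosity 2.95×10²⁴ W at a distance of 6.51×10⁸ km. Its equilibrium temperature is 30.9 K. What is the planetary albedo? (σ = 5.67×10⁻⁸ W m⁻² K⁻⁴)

A ≈ 0.63

d = 6.51×10⁸ km = 6.51×10¹¹ m.
Flux: S = L/(4πd²) = 2.95×10²⁴/(4π×(6.51×10¹¹)²) = 0.554 W m⁻².
From T_eq⁴ = S(1−A)/(4σ): 1−A = 4σT_eq⁴/S.
1−A = 4 × 5.67×10⁻⁸ × (30.9)⁴ / 0.554 = 0.373.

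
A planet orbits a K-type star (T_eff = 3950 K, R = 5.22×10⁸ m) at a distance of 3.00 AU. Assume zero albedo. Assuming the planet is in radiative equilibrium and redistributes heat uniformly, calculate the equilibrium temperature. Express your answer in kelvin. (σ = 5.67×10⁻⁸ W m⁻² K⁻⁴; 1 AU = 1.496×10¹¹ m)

d = 3.00 AU = 4.49×10¹¹ m.
L = 4πR_⋆²σT_⋆⁴ = 4π(5.22×10⁸)² × 5.67×10⁻⁸ × (3950)⁴ = 4.73×10²⁵ W.
S = L/(4πd²) = 18.7 W m⁻².
Energy balance: absorbed = emitted ⇒ πR²·S(1−A) = 4πR²·σT_eq⁴, so T_eq⁴ = S(1−A)/(4σ).
T_eq = [18.7 × 1.00 / (4 × 5.67×10⁻⁸)]^(1/4) = (8.23×10⁷)^(1/4) = 95.3 K.

T_eq ≈ 95.3 K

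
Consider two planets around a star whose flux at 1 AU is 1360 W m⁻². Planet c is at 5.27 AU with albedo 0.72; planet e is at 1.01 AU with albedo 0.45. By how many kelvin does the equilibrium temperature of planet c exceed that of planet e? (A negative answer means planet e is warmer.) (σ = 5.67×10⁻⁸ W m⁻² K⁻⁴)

T_eq = [S₀(1−A)/(4σd²)]^(1/4), so T ∝ (1−A)^(1/4) / √d.
T₁ = [1360×0.28/(4×5.67×10⁻⁸×5.27²)]^(1/4) = 88.18 K.
T₂ = [1360×0.55/(4×5.67×10⁻⁸×1.01²)]^(1/4) = 238.45 K.

ΔT ≈ -150.3 K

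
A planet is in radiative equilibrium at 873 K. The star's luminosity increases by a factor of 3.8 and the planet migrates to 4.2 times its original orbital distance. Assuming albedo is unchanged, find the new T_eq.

T_eq ∝ L^(1/4) · d^(−1/2).
T′ = 873 × 3.8^(1/4) / 4.2^(1/2) = 595 K.

T_eq ≈ 595 K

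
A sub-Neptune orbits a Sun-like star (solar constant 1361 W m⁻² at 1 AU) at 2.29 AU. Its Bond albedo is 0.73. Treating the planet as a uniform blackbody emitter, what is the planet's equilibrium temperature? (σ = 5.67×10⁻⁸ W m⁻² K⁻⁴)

T_eq ≈ 133 K

Flux at 2.29 AU: S = 1361/2.29² = 260 W m⁻².
Energy balance: absorbed = emitted ⇒ πR²·S(1−A) = 4πR²·σT_eq⁴, so T_eq⁴ = S(1−A)/(4σ).
T_eq = [260 × 0.27 / (4 × 5.67×10⁻⁸)]^(1/4) = (3.09×10⁸)^(1/4) = 133 K.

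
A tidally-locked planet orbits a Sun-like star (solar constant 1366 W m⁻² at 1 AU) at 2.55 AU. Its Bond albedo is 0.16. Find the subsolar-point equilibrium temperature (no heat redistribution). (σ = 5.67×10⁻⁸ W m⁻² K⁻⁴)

Flux at 2.55 AU: S = 1366/2.55² = 210 W m⁻².
At the subsolar point the surface absorbs S(1−A) and emits σT⁴ per unit area — no factor of 4, since only the local patch is in balance.
T = [210 × 0.84 / 5.67×10⁻⁸]^(1/4) = (3.11×10⁹)^(1/4) = 236 K.

T_ss ≈ 236 K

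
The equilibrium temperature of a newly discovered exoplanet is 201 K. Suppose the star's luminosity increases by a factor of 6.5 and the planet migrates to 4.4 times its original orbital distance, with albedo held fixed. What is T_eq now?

T_eq ∝ L^(1/4) · d^(−1/2).
T′ = 201 × 6.5^(1/4) / 4.4^(1/2) = 153 K.

T_eq ≈ 153 K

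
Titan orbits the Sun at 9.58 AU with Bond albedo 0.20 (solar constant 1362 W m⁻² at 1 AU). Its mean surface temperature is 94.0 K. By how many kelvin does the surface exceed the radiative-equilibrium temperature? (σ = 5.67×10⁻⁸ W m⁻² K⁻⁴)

ΔT ≈ 8.9 K

S = 1362/9.58² = 14.84 W m⁻².
T_eq = [S(1−A)/(4σ)]^(1/4) = [14.84×0.80/(4×5.67×10⁻⁸)]^(1/4) = 85.1 K.
ΔT = T_surf − T_eq = 94 − 85.1.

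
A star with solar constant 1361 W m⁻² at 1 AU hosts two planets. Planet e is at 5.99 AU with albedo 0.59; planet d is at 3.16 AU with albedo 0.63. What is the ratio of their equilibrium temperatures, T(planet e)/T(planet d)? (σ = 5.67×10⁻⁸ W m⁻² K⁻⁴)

T₁/T₂ ≈ 0.745

T_eq = [S₀(1−A)/(4σd²)]^(1/4), so T ∝ (1−A)^(1/4) / √d.
T₁ = [1361×0.41/(4×5.67×10⁻⁸×5.99²)]^(1/4) = 91.00 K.
T₂ = [1361×0.37/(4×5.67×10⁻⁸×3.16²)]^(1/4) = 122.11 K.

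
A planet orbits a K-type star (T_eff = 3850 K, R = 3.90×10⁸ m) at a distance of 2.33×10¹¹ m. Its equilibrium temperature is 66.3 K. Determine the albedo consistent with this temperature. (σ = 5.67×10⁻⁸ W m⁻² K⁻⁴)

L = 4πR_⋆²σT_⋆⁴ = 4π(3.90×10⁸)² × 5.67×10⁻⁸ × (3850)⁴ = 2.38×10²⁵ W.
S = L/(4πd²) = 34.9 W m⁻².
From T_eq⁴ = S(1−A)/(4σ): 1−A = 4σT_eq⁴/S.
1−A = 4 × 5.67×10⁻⁸ × (66.3)⁴ / 34.9 = 0.126.

A ≈ 0.87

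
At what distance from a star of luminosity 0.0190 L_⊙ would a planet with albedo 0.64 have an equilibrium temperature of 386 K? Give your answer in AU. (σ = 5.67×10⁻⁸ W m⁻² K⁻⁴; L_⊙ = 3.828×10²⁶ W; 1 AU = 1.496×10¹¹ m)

L = 0.0190 × 3.828×10²⁶ = 7.27×10²⁴ W.
From T_eq⁴ = L(1−A)/(16πσd²): d = √[L(1−A)/(16πσT_eq⁴)].
d = √[7.27×10²⁴ × 0.36 / (16π × 5.67×10⁻⁸ × (386)⁴)] = 6.43×10⁹ m = 0.0430 AU.

d ≈ 0.0430 AU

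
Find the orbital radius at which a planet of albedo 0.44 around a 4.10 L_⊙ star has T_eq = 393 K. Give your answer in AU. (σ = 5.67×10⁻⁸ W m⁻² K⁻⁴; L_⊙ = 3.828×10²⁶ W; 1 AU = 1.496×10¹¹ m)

d ≈ 0.760 AU

L = 4.10 × 3.828×10²⁶ = 1.57×10²⁷ W.
From T_eq⁴ = L(1−A)/(16πσd²): d = √[L(1−A)/(16πσT_eq⁴)].
d = √[1.57×10²⁷ × 0.56 / (16π × 5.67×10⁻⁸ × (393)⁴)] = 1.14×10¹¹ m = 0.760 AU.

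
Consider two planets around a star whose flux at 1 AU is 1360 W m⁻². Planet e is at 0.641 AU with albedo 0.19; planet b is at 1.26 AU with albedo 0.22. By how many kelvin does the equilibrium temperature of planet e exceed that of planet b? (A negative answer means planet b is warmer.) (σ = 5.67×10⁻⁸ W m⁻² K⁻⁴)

T_eq = [S₀(1−A)/(4σd²)]^(1/4), so T ∝ (1−A)^(1/4) / √d.
T₁ = [1360×0.81/(4×5.67×10⁻⁸×0.641²)]^(1/4) = 329.74 K.
T₂ = [1360×0.78/(4×5.67×10⁻⁸×1.26²)]^(1/4) = 232.98 K.

ΔT ≈ 96.8 K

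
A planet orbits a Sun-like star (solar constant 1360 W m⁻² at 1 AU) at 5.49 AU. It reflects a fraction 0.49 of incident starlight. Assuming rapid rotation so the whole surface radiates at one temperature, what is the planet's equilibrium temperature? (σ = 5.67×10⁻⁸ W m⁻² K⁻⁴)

T_eq ≈ 100 K

Flux at 5.49 AU: S = 1360/5.49² = 45.1 W m⁻².
Energy balance: absorbed = emitted ⇒ πR²·S(1−A) = 4πR²·σT_eq⁴, so T_eq⁴ = S(1−A)/(4σ).
T_eq = [45.1 × 0.51 / (4 × 5.67×10⁻⁸)]^(1/4) = (1.01×10⁸)^(1/4) = 100 K.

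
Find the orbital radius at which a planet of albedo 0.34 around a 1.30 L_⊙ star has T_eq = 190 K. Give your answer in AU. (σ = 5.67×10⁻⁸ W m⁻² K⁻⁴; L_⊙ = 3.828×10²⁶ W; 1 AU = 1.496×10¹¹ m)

d ≈ 1.99 AU

L = 1.30 × 3.828×10²⁶ = 4.98×10²⁶ W.
From T_eq⁴ = L(1−A)/(16πσd²): d = √[L(1−A)/(16πσT_eq⁴)].
d = √[4.98×10²⁶ × 0.66 / (16π × 5.67×10⁻⁸ × (190)⁴)] = 2.97×10¹¹ m = 1.99 AU.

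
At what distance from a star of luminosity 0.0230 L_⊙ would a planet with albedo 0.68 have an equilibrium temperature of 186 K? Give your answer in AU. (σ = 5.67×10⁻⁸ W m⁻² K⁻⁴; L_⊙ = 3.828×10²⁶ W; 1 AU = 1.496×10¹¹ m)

d ≈ 0.192 AU

L = 0.0230 × 3.828×10²⁶ = 8.80×10²⁴ W.
From T_eq⁴ = L(1−A)/(16πσd²): d = √[L(1−A)/(16πσT_eq⁴)].
d = √[8.80×10²⁴ × 0.32 / (16π × 5.67×10⁻⁸ × (186)⁴)] = 2.87×10¹⁰ m = 0.192 AU.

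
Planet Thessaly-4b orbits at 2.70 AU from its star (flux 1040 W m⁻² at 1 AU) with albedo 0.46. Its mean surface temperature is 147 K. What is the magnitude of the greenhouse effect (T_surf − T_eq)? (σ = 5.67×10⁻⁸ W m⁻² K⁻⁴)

S = 1040/2.70² = 142.7 W m⁻².
T_eq = [S(1−A)/(4σ)]^(1/4) = [142.7×0.54/(4×5.67×10⁻⁸)]^(1/4) = 135.8 K.
ΔT = T_surf − T_eq = 147 − 135.8.

ΔT ≈ 11.2 K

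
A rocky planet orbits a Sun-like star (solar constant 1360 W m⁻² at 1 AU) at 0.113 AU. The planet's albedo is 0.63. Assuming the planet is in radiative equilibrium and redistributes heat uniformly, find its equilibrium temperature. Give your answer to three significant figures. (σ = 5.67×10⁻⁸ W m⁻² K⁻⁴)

T_eq ≈ 646 K

Flux at 0.113 AU: S = 1360/0.113² = 1.07×10⁵ W m⁻².
Energy balance: absorbed = emitted ⇒ πR²·S(1−A) = 4πR²·σT_eq⁴, so T_eq⁴ = S(1−A)/(4σ).
T_eq = [1.07×10⁵ × 0.37 / (4 × 5.67×10⁻⁸)]^(1/4) = (1.74×10¹¹)^(1/4) = 646 K.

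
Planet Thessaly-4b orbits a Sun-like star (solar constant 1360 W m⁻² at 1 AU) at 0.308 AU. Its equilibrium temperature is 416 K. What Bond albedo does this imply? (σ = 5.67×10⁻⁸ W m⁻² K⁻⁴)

A ≈ 0.53

Flux at 0.308 AU: S = 1360/0.308² = 1.43×10⁴ W m⁻².
From T_eq⁴ = S(1−A)/(4σ): 1−A = 4σT_eq⁴/S.
1−A = 4 × 5.67×10⁻⁸ × (416)⁴ / 1.43×10⁴ = 0.474.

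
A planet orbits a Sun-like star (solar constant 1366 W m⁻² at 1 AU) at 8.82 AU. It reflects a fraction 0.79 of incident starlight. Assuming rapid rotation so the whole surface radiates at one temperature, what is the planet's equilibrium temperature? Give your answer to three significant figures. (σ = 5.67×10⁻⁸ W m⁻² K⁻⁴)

T_eq ≈ 63.5 K

Flux at 8.82 AU: S = 1366/8.82² = 17.6 W m⁻².
Energy balance: absorbed = emitted ⇒ πR²·S(1−A) = 4πR²·σT_eq⁴, so T_eq⁴ = S(1−A)/(4σ).
T_eq = [17.6 × 0.21 / (4 × 5.67×10⁻⁸)]^(1/4) = (1.63×10⁷)^(1/4) = 63.5 K.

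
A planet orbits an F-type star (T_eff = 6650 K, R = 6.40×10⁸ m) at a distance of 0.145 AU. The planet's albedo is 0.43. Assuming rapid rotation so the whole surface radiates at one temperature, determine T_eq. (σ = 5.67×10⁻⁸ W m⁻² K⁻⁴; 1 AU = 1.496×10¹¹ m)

d = 0.145 AU = 2.17×10¹⁰ m.
L = 4πR_⋆²σT_⋆⁴ = 4π(6.40×10⁸)² × 5.67×10⁻⁸ × (6650)⁴ = 5.71×10²⁶ W.
S = L/(4πd²) = 9.65×10⁴ W m⁻².
Energy balance: absorbed = emitted ⇒ πR²·S(1−A) = 4πR²·σT_eq⁴, so T_eq⁴ = S(1−A)/(4σ).
T_eq = [9.65×10⁴ × 0.57 / (4 × 5.67×10⁻⁸)]^(1/4) = (2.43×10¹¹)^(1/4) = 702 K.

T_eq ≈ 702 K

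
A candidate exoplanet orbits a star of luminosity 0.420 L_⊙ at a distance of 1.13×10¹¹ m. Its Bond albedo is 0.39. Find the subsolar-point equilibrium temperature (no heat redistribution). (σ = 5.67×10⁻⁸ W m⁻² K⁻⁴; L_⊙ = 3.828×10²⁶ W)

T_ss ≈ 322 K

L = 0.420 × 3.828×10²⁶ = 1.61×10²⁶ W.
Flux: S = L/(4πd²) = 1.61×10²⁶/(4π×(1.13×10¹¹)²) = 1000 W m⁻².
At the subsolar point the surface absorbs S(1−A) and emits σT⁴ per unit area — no factor of 4, since only the local patch is in balance.
T = [1000 × 0.61 / 5.67×10⁻⁸]^(1/4) = (1.08×10¹⁰)^(1/4) = 322 K.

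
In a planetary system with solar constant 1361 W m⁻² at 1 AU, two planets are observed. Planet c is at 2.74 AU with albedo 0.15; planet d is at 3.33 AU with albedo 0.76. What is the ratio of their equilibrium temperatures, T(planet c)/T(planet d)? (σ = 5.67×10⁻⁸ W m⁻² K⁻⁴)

T_eq = [S₀(1−A)/(4σd²)]^(1/4), so T ∝ (1−A)^(1/4) / √d.
T₁ = [1361×0.85/(4×5.67×10⁻⁸×2.74²)]^(1/4) = 161.45 K.
T₂ = [1361×0.24/(4×5.67×10⁻⁸×3.33²)]^(1/4) = 106.75 K.

T₁/T₂ ≈ 1.512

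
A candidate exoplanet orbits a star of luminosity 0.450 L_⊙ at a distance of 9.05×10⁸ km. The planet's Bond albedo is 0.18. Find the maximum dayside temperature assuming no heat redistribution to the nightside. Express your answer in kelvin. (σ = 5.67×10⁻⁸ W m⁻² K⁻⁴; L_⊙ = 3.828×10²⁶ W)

T_ss ≈ 125 K

d = 9.05×10⁸ km = 9.05×10¹¹ m.
L = 0.450 × 3.828×10²⁶ = 1.72×10²⁶ W.
Flux: S = L/(4πd²) = 1.72×10²⁶/(4π×(9.05×10¹¹)²) = 16.7 W m⁻².
With no redistribution each surface element balances locally: S(1−A) = σT⁴.
T = [16.7 × 0.82 / 5.67×10⁻⁸]^(1/4) = (2.42×10⁸)^(1/4) = 125 K.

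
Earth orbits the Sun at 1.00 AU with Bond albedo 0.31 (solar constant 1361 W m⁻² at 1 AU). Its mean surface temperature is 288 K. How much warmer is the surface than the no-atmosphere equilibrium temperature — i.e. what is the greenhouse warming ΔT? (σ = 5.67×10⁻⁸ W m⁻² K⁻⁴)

S = 1361/1.00² = 1361 W m⁻².
T_eq = [S(1−A)/(4σ)]^(1/4) = [1361×0.69/(4×5.67×10⁻⁸)]^(1/4) = 253.7 K.
ΔT = T_surf − T_eq = 288 − 253.7.

ΔT ≈ 34.3 K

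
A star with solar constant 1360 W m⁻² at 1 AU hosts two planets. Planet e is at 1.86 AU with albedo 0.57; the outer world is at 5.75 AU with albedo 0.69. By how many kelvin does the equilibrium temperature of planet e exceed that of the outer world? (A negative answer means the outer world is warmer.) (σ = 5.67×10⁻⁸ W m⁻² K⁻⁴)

T_eq = [S₀(1−A)/(4σd²)]^(1/4), so T ∝ (1−A)^(1/4) / √d.
T₁ = [1360×0.43/(4×5.67×10⁻⁸×1.86²)]^(1/4) = 165.23 K.
T₂ = [1360×0.31/(4×5.67×10⁻⁸×5.75²)]^(1/4) = 86.59 K.

ΔT ≈ 78.6 K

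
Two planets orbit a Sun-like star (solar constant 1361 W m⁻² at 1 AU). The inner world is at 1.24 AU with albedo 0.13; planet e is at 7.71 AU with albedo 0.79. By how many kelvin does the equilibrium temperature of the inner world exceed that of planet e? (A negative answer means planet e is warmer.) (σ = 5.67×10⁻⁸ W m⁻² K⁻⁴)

ΔT ≈ 173.5 K

T_eq = [S₀(1−A)/(4σd²)]^(1/4), so T ∝ (1−A)^(1/4) / √d.
T₁ = [1361×0.87/(4×5.67×10⁻⁸×1.24²)]^(1/4) = 241.39 K.
T₂ = [1361×0.21/(4×5.67×10⁻⁸×7.71²)]^(1/4) = 67.85 K.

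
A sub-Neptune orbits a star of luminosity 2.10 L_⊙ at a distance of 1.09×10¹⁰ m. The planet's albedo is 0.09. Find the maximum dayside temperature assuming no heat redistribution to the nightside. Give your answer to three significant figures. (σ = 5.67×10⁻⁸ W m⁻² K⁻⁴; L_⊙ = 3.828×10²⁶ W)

T_ss ≈ 1710 K

L = 2.10 × 3.828×10²⁶ = 8.04×10²⁶ W.
Flux: S = L/(4πd²) = 8.04×10²⁶/(4π×(1.09×10¹⁰)²) = 5.38×10⁵ W m⁻².
With no redistribution each surface element balances locally: S(1−A) = σT⁴.
T = [5.38×10⁵ × 0.91 / 5.67×10⁻⁸]^(1/4) = (8.64×10¹²)^(1/4) = 1710 K.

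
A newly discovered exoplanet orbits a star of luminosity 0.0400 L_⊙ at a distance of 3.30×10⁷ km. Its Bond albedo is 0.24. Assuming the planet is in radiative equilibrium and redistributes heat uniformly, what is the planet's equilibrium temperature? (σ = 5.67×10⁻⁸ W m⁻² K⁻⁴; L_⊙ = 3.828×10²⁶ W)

T_eq ≈ 247 K

d = 3.30×10⁷ km = 3.30×10¹⁰ m.
L = 0.0400 × 3.828×10²⁶ = 1.53×10²⁵ W.
Flux: S = L/(4πd²) = 1.53×10²⁵/(4π×(3.30×10¹⁰)²) = 1120 W m⁻².
Energy balance: absorbed = emitted ⇒ πR²·S(1−A) = 4πR²·σT_eq⁴, so T_eq⁴ = S(1−A)/(4σ).
T_eq = [1120 × 0.76 / (4 × 5.67×10⁻⁸)]^(1/4) = (3.75×10⁹)^(1/4) = 247 K.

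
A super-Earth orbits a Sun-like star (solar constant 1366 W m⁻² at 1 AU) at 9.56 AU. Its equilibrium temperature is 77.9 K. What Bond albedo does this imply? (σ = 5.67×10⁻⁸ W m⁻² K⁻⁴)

Flux at 9.56 AU: S = 1366/9.56² = 14.9 W m⁻².
From T_eq⁴ = S(1−A)/(4σ): 1−A = 4σT_eq⁴/S.
1−A = 4 × 5.67×10⁻⁸ × (77.9)⁴ / 14.9 = 0.559.

A ≈ 0.44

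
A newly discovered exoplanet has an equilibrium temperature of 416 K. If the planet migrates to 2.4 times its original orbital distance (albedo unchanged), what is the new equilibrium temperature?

T_eq ≈ 269 K

T_eq ∝ L^(1/4) · d^(−1/2).
T′ = 416 / 2.4^(1/2) = 269 K.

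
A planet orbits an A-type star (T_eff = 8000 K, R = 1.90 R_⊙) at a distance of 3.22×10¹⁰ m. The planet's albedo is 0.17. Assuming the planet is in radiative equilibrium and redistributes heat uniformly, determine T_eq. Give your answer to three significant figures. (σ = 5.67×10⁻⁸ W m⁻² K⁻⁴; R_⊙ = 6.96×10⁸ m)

T_eq ≈ 1090 K

R_⋆ = 1.90 × 6.96×10⁸ = 1.32×10⁹ m.
L = 4πR_⋆²σT_⋆⁴ = 4π(1.32×10⁹)² × 5.67×10⁻⁸ × (8000)⁴ = 5.10×10²⁷ W.
S = L/(4πd²) = 3.92×10⁵ W m⁻².
Energy balance: absorbed = emitted ⇒ πR²·S(1−A) = 4πR²·σT_eq⁴, so T_eq⁴ = S(1−A)/(4σ).
T_eq = [3.92×10⁵ × 0.83 / (4 × 5.67×10⁻⁸)]^(1/4) = (1.43×10¹²)^(1/4) = 1090 K.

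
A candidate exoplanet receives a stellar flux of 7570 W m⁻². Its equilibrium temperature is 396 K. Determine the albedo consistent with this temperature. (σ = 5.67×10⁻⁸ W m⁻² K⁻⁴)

A ≈ 0.26

From T_eq⁴ = S(1−A)/(4σ): 1−A = 4σT_eq⁴/S.
1−A = 4 × 5.67×10⁻⁸ × (396)⁴ / 7570 = 0.737.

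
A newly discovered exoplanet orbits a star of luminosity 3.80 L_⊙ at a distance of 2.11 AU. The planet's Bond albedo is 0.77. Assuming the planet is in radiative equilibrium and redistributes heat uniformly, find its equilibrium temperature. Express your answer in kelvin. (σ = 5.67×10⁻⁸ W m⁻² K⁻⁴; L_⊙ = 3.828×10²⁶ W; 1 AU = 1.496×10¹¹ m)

T_eq ≈ 185 K

d = 2.11 AU = 3.16×10¹¹ m.
L = 3.80 × 3.828×10²⁶ = 1.45×10²⁷ W.
Flux: S = L/(4πd²) = 1.45×10²⁷/(4π×(3.16×10¹¹)²) = 1160 W m⁻².
Energy balance: absorbed = emitted ⇒ πR²·S(1−A) = 4πR²·σT_eq⁴, so T_eq⁴ = S(1−A)/(4σ).
T_eq = [1160 × 0.23 / (4 × 5.67×10⁻⁸)]^(1/4) = (1.18×10⁹)^(1/4) = 185 K.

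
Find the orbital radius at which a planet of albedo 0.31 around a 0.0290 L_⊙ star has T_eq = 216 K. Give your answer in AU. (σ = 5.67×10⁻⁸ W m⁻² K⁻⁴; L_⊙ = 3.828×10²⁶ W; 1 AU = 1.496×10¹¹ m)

L = 0.0290 × 3.828×10²⁶ = 1.11×10²⁵ W.
From T_eq⁴ = L(1−A)/(16πσd²): d = √[L(1−A)/(16πσT_eq⁴)].
d = √[1.11×10²⁵ × 0.69 / (16π × 5.67×10⁻⁸ × (216)⁴)] = 3.51×10¹⁰ m = 0.235 AU.

d ≈ 0.235 AU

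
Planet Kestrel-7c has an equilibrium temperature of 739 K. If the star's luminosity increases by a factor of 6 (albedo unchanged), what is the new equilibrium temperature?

T_eq ≈ 1160 K

T_eq ∝ L^(1/4) · d^(−1/2).
T′ = 739 × 6^(1/4) = 1160 K.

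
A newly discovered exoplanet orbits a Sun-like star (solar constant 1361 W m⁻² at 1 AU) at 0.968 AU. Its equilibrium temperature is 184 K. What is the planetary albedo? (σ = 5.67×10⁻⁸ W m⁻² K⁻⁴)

A ≈ 0.82

Flux at 0.968 AU: S = 1361/0.968² = 1450 W m⁻².
From T_eq⁴ = S(1−A)/(4σ): 1−A = 4σT_eq⁴/S.
1−A = 4 × 5.67×10⁻⁸ × (184)⁴ / 1450 = 0.179.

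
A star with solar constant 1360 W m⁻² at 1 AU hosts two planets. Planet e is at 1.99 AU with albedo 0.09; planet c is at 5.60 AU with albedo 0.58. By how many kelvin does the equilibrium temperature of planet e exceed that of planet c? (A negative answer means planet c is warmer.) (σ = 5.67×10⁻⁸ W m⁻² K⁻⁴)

T_eq = [S₀(1−A)/(4σd²)]^(1/4), so T ∝ (1−A)^(1/4) / √d.
T₁ = [1360×0.91/(4×5.67×10⁻⁸×1.99²)]^(1/4) = 192.67 K.
T₂ = [1360×0.42/(4×5.67×10⁻⁸×5.60²)]^(1/4) = 94.67 K.

ΔT ≈ 98.0 K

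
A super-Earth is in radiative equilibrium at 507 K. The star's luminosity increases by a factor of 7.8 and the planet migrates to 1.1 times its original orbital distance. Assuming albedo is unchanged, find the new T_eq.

T_eq ≈ 808 K

T_eq ∝ L^(1/4) · d^(−1/2).
T′ = 507 × 7.8^(1/4) / 1.1^(1/2) = 808 K.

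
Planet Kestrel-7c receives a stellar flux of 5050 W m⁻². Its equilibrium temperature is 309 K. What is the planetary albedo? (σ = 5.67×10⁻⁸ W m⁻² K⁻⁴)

A ≈ 0.59

From T_eq⁴ = S(1−A)/(4σ): 1−A = 4σT_eq⁴/S.
1−A = 4 × 5.67×10⁻⁸ × (309)⁴ / 5050 = 0.409.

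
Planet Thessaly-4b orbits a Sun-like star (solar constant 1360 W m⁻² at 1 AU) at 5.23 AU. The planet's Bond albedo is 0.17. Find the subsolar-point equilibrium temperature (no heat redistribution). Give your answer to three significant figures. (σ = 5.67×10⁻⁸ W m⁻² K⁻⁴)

T_ss ≈ 164 K

Flux at 5.23 AU: S = 1360/5.23² = 49.7 W m⁻².
At the subsolar point the surface absorbs S(1−A) and emits σT⁴ per unit area — no factor of 4, since only the local patch is in balance.
T = [49.7 × 0.83 / 5.67×10⁻⁸]^(1/4) = (7.28×10⁸)^(1/4) = 164 K.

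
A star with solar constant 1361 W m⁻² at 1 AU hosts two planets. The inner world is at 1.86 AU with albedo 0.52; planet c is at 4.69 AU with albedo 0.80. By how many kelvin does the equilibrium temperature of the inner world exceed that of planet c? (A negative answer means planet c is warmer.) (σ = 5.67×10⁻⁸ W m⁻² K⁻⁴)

T_eq = [S₀(1−A)/(4σd²)]^(1/4), so T ∝ (1−A)^(1/4) / √d.
T₁ = [1361×0.48/(4×5.67×10⁻⁸×1.86²)]^(1/4) = 169.87 K.
T₂ = [1361×0.20/(4×5.67×10⁻⁸×4.69²)]^(1/4) = 85.95 K.

ΔT ≈ 83.9 K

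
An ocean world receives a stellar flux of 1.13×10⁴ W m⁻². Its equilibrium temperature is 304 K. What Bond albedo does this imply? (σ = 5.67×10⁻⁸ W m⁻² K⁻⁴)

From T_eq⁴ = S(1−A)/(4σ): 1−A = 4σT_eq⁴/S.
1−A = 4 × 5.67×10⁻⁸ × (304)⁴ / 1.13×10⁴ = 0.171.

A ≈ 0.83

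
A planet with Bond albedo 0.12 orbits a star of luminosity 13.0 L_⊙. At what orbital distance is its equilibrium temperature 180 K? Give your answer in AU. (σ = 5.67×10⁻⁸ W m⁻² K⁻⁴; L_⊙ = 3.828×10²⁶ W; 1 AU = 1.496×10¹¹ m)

L = 13.0 × 3.828×10²⁶ = 4.98×10²⁷ W.
From T_eq⁴ = L(1−A)/(16πσd²): d = √[L(1−A)/(16πσT_eq⁴)].
d = √[4.98×10²⁷ × 0.88 / (16π × 5.67×10⁻⁸ × (180)⁴)] = 1.21×10¹² m = 8.09 AU.

d ≈ 8.09 AU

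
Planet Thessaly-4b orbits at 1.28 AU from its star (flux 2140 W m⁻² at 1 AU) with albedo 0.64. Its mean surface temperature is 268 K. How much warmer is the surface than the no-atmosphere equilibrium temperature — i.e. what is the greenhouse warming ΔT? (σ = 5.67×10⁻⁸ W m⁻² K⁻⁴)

ΔT ≈ 54.6 K

S = 2140/1.28² = 1306 W m⁻².
T_eq = [S(1−A)/(4σ)]^(1/4) = [1306×0.36/(4×5.67×10⁻⁸)]^(1/4) = 213.4 K.
ΔT = T_surf − T_eq = 268 − 213.4.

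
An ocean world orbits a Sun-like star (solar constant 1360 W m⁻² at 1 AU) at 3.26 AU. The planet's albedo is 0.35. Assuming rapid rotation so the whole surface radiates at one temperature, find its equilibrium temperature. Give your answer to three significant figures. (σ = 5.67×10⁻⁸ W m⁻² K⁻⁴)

Flux at 3.26 AU: S = 1360/3.26² = 128 W m⁻².
Energy balance: absorbed = emitted ⇒ πR²·S(1−A) = 4πR²·σT_eq⁴, so T_eq⁴ = S(1−A)/(4σ).
T_eq = [128 × 0.65 / (4 × 5.67×10⁻⁸)]^(1/4) = (3.67×10⁸)^(1/4) = 138 K.

T_eq ≈ 138 K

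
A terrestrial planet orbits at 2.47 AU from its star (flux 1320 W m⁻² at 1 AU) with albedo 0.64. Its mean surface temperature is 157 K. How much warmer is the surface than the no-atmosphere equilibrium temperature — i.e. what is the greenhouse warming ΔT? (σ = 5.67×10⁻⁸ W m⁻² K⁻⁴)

S = 1320/2.47² = 216.4 W m⁻².
T_eq = [S(1−A)/(4σ)]^(1/4) = [216.4×0.36/(4×5.67×10⁻⁸)]^(1/4) = 136.1 K.
ΔT = T_surf − T_eq = 157 − 136.1.

ΔT ≈ 20.9 K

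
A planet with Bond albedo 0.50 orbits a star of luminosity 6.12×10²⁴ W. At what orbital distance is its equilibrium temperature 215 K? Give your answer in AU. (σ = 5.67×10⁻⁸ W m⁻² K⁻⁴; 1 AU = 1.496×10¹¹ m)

From T_eq⁴ = L(1−A)/(16πσd²): d = √[L(1−A)/(16πσT_eq⁴)].
d = √[6.12×10²⁴ × 0.50 / (16π × 5.67×10⁻⁸ × (215)⁴)] = 2.24×10¹⁰ m = 0.150 AU.

d ≈ 0.150 AU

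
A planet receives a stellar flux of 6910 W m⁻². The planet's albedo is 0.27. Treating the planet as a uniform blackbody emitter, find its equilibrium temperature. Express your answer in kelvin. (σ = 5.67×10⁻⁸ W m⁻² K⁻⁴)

T_eq ≈ 386 K

Energy balance: absorbed = emitted ⇒ πR²·S(1−A) = 4πR²·σT_eq⁴, so T_eq⁴ = S(1−A)/(4σ).
T_eq = [6910 × 0.73 / (4 × 5.67×10⁻⁸)]^(1/4) = (2.22×10¹⁰)^(1/4) = 386 K.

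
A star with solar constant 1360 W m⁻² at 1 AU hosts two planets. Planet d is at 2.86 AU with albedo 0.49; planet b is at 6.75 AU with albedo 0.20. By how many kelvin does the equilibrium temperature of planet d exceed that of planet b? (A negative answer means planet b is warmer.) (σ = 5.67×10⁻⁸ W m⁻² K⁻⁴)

ΔT ≈ 37.8 K

T_eq = [S₀(1−A)/(4σd²)]^(1/4), so T ∝ (1−A)^(1/4) / √d.
T₁ = [1360×0.51/(4×5.67×10⁻⁸×2.86²)]^(1/4) = 139.05 K.
T₂ = [1360×0.80/(4×5.67×10⁻⁸×6.75²)]^(1/4) = 101.30 K.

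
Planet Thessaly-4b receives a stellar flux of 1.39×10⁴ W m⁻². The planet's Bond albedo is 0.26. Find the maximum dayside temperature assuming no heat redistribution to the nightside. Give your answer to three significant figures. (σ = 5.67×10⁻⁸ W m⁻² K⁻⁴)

With no redistribution each surface element balances locally: S(1−A) = σT⁴.
T = [1.39×10⁴ × 0.74 / 5.67×10⁻⁸]^(1/4) = (1.81×10¹¹)^(1/4) = 653 K.

T_ss ≈ 653 K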